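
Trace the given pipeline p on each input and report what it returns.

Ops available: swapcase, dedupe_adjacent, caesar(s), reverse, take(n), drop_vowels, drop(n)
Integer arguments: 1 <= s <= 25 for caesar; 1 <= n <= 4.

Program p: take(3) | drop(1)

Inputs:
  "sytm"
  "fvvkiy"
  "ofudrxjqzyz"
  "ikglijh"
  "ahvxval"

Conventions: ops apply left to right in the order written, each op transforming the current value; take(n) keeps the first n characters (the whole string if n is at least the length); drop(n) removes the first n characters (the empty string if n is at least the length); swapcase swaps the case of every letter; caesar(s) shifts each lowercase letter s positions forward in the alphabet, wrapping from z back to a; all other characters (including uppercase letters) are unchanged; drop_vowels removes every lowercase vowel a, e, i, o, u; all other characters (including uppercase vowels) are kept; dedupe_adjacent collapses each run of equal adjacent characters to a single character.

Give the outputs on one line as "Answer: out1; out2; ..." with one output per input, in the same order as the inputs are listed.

"yt"; "vv"; "fu"; "kg"; "hv"

Execution, op by op:
  "sytm" -> "syt" -> "yt"
  "fvvkiy" -> "fvv" -> "vv"
  "ofudrxjqzyz" -> "ofu" -> "fu"
  "ikglijh" -> "ikg" -> "kg"
  "ahvxval" -> "ahv" -> "hv"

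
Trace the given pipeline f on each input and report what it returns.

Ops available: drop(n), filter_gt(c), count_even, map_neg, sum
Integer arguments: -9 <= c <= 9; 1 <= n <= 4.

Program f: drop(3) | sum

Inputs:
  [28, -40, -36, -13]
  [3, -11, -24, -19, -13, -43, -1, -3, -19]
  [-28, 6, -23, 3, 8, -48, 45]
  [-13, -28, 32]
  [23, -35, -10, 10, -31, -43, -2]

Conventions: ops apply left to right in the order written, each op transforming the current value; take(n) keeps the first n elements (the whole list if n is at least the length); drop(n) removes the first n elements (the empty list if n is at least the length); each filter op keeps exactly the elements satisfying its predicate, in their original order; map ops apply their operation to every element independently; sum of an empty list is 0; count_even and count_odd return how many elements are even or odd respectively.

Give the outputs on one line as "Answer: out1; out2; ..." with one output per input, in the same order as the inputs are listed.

Execution, op by op:
  [28, -40, -36, -13] -> [-13] -> -13
  [3, -11, -24, -19, -13, -43, -1, -3, -19] -> [-19, -13, -43, -1, -3, -19] -> -98
  [-28, 6, -23, 3, 8, -48, 45] -> [3, 8, -48, 45] -> 8
  [-13, -28, 32] -> [] -> 0
  [23, -35, -10, 10, -31, -43, -2] -> [10, -31, -43, -2] -> -66

-13; -98; 8; 0; -66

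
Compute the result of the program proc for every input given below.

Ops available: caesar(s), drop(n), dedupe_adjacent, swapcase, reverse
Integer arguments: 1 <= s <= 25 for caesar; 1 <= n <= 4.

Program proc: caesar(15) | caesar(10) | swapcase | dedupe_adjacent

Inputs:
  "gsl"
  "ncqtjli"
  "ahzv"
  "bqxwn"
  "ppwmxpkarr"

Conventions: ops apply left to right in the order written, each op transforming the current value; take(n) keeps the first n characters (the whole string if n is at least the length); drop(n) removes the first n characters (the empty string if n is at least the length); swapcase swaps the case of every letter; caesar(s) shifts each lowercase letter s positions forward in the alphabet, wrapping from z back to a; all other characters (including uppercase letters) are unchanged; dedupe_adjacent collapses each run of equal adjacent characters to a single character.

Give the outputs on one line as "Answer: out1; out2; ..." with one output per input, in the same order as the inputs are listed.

Execution, op by op:
  "gsl" -> "vha" -> "frk" -> "FRK" -> "FRK"
  "ncqtjli" -> "crfiyax" -> "mbpsikh" -> "MBPSIKH" -> "MBPSIKH"
  "ahzv" -> "pwok" -> "zgyu" -> "ZGYU" -> "ZGYU"
  "bqxwn" -> "qfmlc" -> "apwvm" -> "APWVM" -> "APWVM"
  "ppwmxpkarr" -> "eelbmezpgg" -> "oovlwojzqq" -> "OOVLWOJZQQ" -> "OVLWOJZQ"

"FRK"; "MBPSIKH"; "ZGYU"; "APWVM"; "OVLWOJZQ"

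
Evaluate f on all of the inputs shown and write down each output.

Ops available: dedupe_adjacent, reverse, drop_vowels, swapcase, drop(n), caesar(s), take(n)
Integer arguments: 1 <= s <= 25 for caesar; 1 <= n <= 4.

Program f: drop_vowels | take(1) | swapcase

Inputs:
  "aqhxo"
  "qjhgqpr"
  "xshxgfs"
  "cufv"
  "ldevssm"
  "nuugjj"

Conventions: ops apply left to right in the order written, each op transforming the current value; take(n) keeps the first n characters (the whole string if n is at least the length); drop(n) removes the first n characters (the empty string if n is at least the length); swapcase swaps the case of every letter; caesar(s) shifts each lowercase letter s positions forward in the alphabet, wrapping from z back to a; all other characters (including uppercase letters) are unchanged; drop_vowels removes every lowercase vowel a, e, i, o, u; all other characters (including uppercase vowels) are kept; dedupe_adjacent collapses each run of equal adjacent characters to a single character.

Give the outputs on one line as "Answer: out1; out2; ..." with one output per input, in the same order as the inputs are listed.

"Q"; "Q"; "X"; "C"; "L"; "N"

Execution, op by op:
  "aqhxo" -> "qhx" -> "q" -> "Q"
  "qjhgqpr" -> "qjhgqpr" -> "q" -> "Q"
  "xshxgfs" -> "xshxgfs" -> "x" -> "X"
  "cufv" -> "cfv" -> "c" -> "C"
  "ldevssm" -> "ldvssm" -> "l" -> "L"
  "nuugjj" -> "ngjj" -> "n" -> "N"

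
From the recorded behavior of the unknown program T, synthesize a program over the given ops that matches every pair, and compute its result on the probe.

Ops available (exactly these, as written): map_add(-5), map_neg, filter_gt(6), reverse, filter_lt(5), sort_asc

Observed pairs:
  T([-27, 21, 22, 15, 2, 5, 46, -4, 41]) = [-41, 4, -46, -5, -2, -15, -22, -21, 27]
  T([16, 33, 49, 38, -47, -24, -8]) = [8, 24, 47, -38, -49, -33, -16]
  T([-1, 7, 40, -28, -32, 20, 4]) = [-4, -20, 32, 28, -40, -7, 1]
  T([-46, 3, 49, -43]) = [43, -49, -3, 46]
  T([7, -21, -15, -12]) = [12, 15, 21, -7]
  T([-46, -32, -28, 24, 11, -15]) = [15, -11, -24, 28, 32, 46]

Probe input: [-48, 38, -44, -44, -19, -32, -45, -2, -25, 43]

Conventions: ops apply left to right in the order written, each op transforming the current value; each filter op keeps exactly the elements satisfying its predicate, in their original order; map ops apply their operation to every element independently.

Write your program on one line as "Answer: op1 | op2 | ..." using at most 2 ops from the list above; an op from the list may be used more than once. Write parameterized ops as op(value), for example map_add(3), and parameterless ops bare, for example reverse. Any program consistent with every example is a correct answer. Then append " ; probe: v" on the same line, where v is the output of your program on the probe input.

reverse | map_neg ; probe: [-43, 25, 2, 45, 32, 19, 44, 44, -38, 48]

Check, running the answer program on each example:
  [-27, 21, 22, 15, 2, 5, 46, -4, 41] -> [41, -4, 46, 5, 2, 15, 22, 21, -27] -> [-41, 4, -46, -5, -2, -15, -22, -21, 27]
  [16, 33, 49, 38, -47, -24, -8] -> [-8, -24, -47, 38, 49, 33, 16] -> [8, 24, 47, -38, -49, -33, -16]
  [-1, 7, 40, -28, -32, 20, 4] -> [4, 20, -32, -28, 40, 7, -1] -> [-4, -20, 32, 28, -40, -7, 1]
  [-46, 3, 49, -43] -> [-43, 49, 3, -46] -> [43, -49, -3, 46]
  [7, -21, -15, -12] -> [-12, -15, -21, 7] -> [12, 15, 21, -7]
  [-46, -32, -28, 24, 11, -15] -> [-15, 11, 24, -28, -32, -46] -> [15, -11, -24, 28, 32, 46]
  probe: [-48, 38, -44, -44, -19, -32, -45, -2, -25, 43] -> [43, -25, -2, -45, -32, -19, -44, -44, 38, -48] -> [-43, 25, 2, 45, 32, 19, 44, 44, -38, 48]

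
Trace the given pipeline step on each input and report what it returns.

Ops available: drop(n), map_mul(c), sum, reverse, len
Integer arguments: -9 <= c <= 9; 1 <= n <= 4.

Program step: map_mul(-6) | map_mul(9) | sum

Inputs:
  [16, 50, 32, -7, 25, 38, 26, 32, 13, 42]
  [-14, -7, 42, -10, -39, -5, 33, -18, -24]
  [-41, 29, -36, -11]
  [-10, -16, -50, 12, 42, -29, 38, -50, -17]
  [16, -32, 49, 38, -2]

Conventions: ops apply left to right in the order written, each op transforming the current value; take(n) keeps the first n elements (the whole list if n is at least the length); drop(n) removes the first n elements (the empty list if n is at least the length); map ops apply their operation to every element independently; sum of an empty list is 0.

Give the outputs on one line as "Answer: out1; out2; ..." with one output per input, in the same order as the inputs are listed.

Execution, op by op:
  [16, 50, 32, -7, 25, 38, 26, 32, 13, 42] -> [-96, -300, -192, 42, -150, -228, -156, -192, -78, -252] -> [-864, -2700, -1728, 378, -1350, -2052, -1404, -1728, -702, -2268] -> -14418
  [-14, -7, 42, -10, -39, -5, 33, -18, -24] -> [84, 42, -252, 60, 234, 30, -198, 108, 144] -> [756, 378, -2268, 540, 2106, 270, -1782, 972, 1296] -> 2268
  [-41, 29, -36, -11] -> [246, -174, 216, 66] -> [2214, -1566, 1944, 594] -> 3186
  [-10, -16, -50, 12, 42, -29, 38, -50, -17] -> [60, 96, 300, -72, -252, 174, -228, 300, 102] -> [540, 864, 2700, -648, -2268, 1566, -2052, 2700, 918] -> 4320
  [16, -32, 49, 38, -2] -> [-96, 192, -294, -228, 12] -> [-864, 1728, -2646, -2052, 108] -> -3726

-14418; 2268; 3186; 4320; -3726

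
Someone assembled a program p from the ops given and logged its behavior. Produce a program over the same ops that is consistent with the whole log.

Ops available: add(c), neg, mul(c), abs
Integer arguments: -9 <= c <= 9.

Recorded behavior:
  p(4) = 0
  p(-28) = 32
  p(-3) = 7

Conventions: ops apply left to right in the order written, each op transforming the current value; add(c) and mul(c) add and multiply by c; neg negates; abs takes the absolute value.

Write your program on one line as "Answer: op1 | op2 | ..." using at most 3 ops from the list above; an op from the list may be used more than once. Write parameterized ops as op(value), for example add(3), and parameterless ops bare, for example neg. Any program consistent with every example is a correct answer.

neg | add(4)

Check, running the answer program on each example:
  4 -> -4 -> 0
  -28 -> 28 -> 32
  -3 -> 3 -> 7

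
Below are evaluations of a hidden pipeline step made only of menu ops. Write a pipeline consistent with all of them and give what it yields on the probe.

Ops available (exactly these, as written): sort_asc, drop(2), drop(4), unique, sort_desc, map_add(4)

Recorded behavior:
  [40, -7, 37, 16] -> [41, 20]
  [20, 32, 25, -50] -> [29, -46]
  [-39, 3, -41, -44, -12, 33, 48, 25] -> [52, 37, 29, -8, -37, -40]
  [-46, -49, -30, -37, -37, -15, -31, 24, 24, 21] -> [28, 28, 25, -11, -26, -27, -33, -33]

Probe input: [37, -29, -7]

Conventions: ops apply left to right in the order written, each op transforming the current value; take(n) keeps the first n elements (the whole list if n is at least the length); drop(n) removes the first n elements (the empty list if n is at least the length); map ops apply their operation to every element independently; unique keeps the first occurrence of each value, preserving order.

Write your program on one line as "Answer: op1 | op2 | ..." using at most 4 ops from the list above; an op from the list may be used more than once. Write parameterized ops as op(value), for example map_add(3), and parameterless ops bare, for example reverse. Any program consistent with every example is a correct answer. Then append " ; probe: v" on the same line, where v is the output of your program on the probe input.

drop(2) | sort_desc | map_add(4) ; probe: [-3]

Check, running the answer program on each example:
  [40, -7, 37, 16] -> [37, 16] -> [37, 16] -> [41, 20]
  [20, 32, 25, -50] -> [25, -50] -> [25, -50] -> [29, -46]
  [-39, 3, -41, -44, -12, 33, 48, 25] -> [-41, -44, -12, 33, 48, 25] -> [48, 33, 25, -12, -41, -44] -> [52, 37, 29, -8, -37, -40]
  [-46, -49, -30, -37, -37, -15, -31, 24, 24, 21] -> [-30, -37, -37, -15, -31, 24, 24, 21] -> [24, 24, 21, -15, -30, -31, -37, -37] -> [28, 28, 25, -11, -26, -27, -33, -33]
  probe: [37, -29, -7] -> [-7] -> [-7] -> [-3]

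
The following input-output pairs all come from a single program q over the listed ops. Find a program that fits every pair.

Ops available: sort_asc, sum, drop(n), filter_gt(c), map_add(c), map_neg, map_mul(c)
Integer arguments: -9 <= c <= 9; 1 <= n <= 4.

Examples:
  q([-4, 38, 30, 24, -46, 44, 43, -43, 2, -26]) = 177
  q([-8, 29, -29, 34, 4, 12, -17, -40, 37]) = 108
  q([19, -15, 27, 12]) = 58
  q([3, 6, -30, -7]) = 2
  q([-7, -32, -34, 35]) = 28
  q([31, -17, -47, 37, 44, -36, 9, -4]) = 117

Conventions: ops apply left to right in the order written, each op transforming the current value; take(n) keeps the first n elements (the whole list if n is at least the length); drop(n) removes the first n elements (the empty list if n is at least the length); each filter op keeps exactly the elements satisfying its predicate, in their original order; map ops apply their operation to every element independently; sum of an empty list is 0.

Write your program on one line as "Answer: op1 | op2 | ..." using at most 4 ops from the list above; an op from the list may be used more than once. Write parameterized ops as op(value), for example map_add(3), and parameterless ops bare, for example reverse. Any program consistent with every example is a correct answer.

sort_asc | filter_gt(-9) | sum

Check, running the answer program on each example:
  [-4, 38, 30, 24, -46, 44, 43, -43, 2, -26] -> [-46, -43, -26, -4, 2, 24, 30, 38, 43, 44] -> [-4, 2, 24, 30, 38, 43, 44] -> 177
  [-8, 29, -29, 34, 4, 12, -17, -40, 37] -> [-40, -29, -17, -8, 4, 12, 29, 34, 37] -> [-8, 4, 12, 29, 34, 37] -> 108
  [19, -15, 27, 12] -> [-15, 12, 19, 27] -> [12, 19, 27] -> 58
  [3, 6, -30, -7] -> [-30, -7, 3, 6] -> [-7, 3, 6] -> 2
  [-7, -32, -34, 35] -> [-34, -32, -7, 35] -> [-7, 35] -> 28
  [31, -17, -47, 37, 44, -36, 9, -4] -> [-47, -36, -17, -4, 9, 31, 37, 44] -> [-4, 9, 31, 37, 44] -> 117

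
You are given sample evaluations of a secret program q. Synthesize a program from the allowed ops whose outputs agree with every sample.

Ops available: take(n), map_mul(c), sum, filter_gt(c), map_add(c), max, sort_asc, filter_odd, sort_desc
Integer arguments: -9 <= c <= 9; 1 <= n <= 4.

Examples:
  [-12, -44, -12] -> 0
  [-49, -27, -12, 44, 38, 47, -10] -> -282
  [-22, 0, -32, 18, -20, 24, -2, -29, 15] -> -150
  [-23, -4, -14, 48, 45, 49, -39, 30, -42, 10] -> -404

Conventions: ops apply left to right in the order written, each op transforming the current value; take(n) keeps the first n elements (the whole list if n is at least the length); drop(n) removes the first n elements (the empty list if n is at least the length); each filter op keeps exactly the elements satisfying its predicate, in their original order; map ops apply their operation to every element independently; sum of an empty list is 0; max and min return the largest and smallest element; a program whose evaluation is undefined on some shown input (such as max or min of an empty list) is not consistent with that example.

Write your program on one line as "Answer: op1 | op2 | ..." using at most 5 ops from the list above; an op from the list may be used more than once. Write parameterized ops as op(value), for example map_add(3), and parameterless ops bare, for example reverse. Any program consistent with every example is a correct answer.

map_add(4) | filter_gt(0) | sort_asc | map_mul(-2) | sum

Check, running the answer program on each example:
  [-12, -44, -12] -> [-8, -40, -8] -> [] -> [] -> [] -> 0
  [-49, -27, -12, 44, 38, 47, -10] -> [-45, -23, -8, 48, 42, 51, -6] -> [48, 42, 51] -> [42, 48, 51] -> [-84, -96, -102] -> -282
  [-22, 0, -32, 18, -20, 24, -2, -29, 15] -> [-18, 4, -28, 22, -16, 28, 2, -25, 19] -> [4, 22, 28, 2, 19] -> [2, 4, 19, 22, 28] -> [-4, -8, -38, -44, -56] -> -150
  [-23, -4, -14, 48, 45, 49, -39, 30, -42, 10] -> [-19, 0, -10, 52, 49, 53, -35, 34, -38, 14] -> [52, 49, 53, 34, 14] -> [14, 34, 49, 52, 53] -> [-28, -68, -98, -104, -106] -> -404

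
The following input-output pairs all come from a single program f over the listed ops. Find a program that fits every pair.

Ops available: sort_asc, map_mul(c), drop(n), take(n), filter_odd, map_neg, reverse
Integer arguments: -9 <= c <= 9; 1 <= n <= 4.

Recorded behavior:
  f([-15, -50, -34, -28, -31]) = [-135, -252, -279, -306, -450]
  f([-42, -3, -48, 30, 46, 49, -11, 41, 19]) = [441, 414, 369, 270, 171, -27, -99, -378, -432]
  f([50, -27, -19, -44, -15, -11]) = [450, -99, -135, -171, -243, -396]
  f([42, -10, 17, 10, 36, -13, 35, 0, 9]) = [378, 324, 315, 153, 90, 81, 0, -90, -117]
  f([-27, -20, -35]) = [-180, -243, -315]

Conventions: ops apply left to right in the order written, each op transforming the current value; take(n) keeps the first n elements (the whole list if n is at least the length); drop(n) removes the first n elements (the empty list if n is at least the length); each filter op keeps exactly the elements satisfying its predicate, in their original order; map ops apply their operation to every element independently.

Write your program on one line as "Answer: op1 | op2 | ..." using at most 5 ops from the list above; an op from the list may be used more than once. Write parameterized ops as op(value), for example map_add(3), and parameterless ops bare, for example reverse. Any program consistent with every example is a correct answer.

map_mul(-9) | sort_asc | reverse | map_neg | reverse

Check, running the answer program on each example:
  [-15, -50, -34, -28, -31] -> [135, 450, 306, 252, 279] -> [135, 252, 279, 306, 450] -> [450, 306, 279, 252, 135] -> [-450, -306, -279, -252, -135] -> [-135, -252, -279, -306, -450]
  [-42, -3, -48, 30, 46, 49, -11, 41, 19] -> [378, 27, 432, -270, -414, -441, 99, -369, -171] -> [-441, -414, -369, -270, -171, 27, 99, 378, 432] -> [432, 378, 99, 27, -171, -270, -369, -414, -441] -> [-432, -378, -99, -27, 171, 270, 369, 414, 441] -> [441, 414, 369, 270, 171, -27, -99, -378, -432]
  [50, -27, -19, -44, -15, -11] -> [-450, 243, 171, 396, 135, 99] -> [-450, 99, 135, 171, 243, 396] -> [396, 243, 171, 135, 99, -450] -> [-396, -243, -171, -135, -99, 450] -> [450, -99, -135, -171, -243, -396]
  [42, -10, 17, 10, 36, -13, 35, 0, 9] -> [-378, 90, -153, -90, -324, 117, -315, 0, -81] -> [-378, -324, -315, -153, -90, -81, 0, 90, 117] -> [117, 90, 0, -81, -90, -153, -315, -324, -378] -> [-117, -90, 0, 81, 90, 153, 315, 324, 378] -> [378, 324, 315, 153, 90, 81, 0, -90, -117]
  [-27, -20, -35] -> [243, 180, 315] -> [180, 243, 315] -> [315, 243, 180] -> [-315, -243, -180] -> [-180, -243, -315]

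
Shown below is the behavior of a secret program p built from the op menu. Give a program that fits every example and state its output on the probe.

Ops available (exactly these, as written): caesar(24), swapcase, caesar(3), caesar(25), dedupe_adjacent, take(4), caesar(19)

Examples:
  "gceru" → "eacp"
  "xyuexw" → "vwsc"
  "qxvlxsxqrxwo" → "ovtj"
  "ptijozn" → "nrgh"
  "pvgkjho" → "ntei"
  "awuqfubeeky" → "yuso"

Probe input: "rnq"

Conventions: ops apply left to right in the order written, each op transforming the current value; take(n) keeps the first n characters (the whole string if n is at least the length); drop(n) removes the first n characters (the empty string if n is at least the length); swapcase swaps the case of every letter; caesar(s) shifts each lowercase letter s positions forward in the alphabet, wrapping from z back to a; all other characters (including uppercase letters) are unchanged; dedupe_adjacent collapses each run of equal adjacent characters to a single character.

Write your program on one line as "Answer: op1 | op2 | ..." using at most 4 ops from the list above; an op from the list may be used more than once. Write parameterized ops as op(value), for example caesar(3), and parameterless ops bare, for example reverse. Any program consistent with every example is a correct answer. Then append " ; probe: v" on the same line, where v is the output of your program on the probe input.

caesar(24) | dedupe_adjacent | take(4) ; probe: "plo"

Check, running the answer program on each example:
  "gceru" -> "eacps" -> "eacps" -> "eacp"
  "xyuexw" -> "vwscvu" -> "vwscvu" -> "vwsc"
  "qxvlxsxqrxwo" -> "ovtjvqvopvum" -> "ovtjvqvopvum" -> "ovtj"
  "ptijozn" -> "nrghmxl" -> "nrghmxl" -> "nrgh"
  "pvgkjho" -> "nteihfm" -> "nteihfm" -> "ntei"
  "awuqfubeeky" -> "yusodszcciw" -> "yusodszciw" -> "yuso"
  probe: "rnq" -> "plo" -> "plo" -> "plo"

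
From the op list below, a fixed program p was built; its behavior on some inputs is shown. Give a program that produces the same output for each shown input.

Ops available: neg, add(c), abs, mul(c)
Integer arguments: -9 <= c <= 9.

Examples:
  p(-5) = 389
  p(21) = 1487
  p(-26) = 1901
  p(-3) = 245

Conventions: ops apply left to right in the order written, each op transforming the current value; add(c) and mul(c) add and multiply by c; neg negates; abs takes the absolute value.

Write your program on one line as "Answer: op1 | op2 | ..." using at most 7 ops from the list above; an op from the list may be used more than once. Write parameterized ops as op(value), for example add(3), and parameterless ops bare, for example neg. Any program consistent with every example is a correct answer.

mul(8) | add(-3) | neg | mul(-9) | abs | add(2)

Check, running the answer program on each example:
  -5 -> -40 -> -43 -> 43 -> -387 -> 387 -> 389
  21 -> 168 -> 165 -> -165 -> 1485 -> 1485 -> 1487
  -26 -> -208 -> -211 -> 211 -> -1899 -> 1899 -> 1901
  -3 -> -24 -> -27 -> 27 -> -243 -> 243 -> 245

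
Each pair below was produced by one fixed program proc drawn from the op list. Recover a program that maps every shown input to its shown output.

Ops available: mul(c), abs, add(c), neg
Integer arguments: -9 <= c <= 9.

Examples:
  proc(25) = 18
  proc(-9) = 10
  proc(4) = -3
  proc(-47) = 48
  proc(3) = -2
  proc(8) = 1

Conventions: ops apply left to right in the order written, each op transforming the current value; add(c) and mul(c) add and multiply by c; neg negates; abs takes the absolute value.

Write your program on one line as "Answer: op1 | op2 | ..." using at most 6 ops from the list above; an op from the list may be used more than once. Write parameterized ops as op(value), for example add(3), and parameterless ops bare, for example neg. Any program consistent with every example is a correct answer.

add(1) | neg | add(5) | neg | abs | add(-3)

Check, running the answer program on each example:
  25 -> 26 -> -26 -> -21 -> 21 -> 21 -> 18
  -9 -> -8 -> 8 -> 13 -> -13 -> 13 -> 10
  4 -> 5 -> -5 -> 0 -> 0 -> 0 -> -3
  -47 -> -46 -> 46 -> 51 -> -51 -> 51 -> 48
  3 -> 4 -> -4 -> 1 -> -1 -> 1 -> -2
  8 -> 9 -> -9 -> -4 -> 4 -> 4 -> 1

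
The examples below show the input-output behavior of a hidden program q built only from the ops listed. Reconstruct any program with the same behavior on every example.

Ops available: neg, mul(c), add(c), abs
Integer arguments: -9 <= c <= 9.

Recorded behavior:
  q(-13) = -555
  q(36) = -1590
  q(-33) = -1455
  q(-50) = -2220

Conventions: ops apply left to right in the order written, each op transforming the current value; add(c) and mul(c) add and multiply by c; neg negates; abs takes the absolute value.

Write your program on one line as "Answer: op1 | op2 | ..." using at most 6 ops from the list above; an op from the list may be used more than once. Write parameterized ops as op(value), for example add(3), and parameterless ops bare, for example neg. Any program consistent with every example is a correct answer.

neg | mul(-9) | abs | add(-6) | mul(-5)

Check, running the answer program on each example:
  -13 -> 13 -> -117 -> 117 -> 111 -> -555
  36 -> -36 -> 324 -> 324 -> 318 -> -1590
  -33 -> 33 -> -297 -> 297 -> 291 -> -1455
  -50 -> 50 -> -450 -> 450 -> 444 -> -2220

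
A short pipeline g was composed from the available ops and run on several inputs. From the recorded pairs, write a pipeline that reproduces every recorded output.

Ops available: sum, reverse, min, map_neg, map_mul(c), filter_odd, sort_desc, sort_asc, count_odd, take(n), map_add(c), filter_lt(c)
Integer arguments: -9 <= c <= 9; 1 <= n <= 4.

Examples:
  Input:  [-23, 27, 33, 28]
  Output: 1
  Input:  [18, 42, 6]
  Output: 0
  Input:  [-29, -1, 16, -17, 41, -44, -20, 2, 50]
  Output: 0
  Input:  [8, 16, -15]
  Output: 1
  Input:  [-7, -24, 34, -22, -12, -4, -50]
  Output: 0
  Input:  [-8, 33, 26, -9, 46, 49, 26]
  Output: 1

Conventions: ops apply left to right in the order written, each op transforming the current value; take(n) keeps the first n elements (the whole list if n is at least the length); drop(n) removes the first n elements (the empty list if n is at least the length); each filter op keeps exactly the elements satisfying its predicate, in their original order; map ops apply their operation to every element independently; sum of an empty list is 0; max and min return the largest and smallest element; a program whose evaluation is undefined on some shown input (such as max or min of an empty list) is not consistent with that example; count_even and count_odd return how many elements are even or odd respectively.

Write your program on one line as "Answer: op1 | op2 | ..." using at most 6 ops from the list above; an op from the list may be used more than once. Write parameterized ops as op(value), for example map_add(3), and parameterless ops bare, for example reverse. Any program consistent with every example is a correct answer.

filter_lt(1) | map_neg | reverse | take(2) | map_neg | count_odd

Check, running the answer program on each example:
  [-23, 27, 33, 28] -> [-23] -> [23] -> [23] -> [23] -> [-23] -> 1
  [18, 42, 6] -> [] -> [] -> [] -> [] -> [] -> 0
  [-29, -1, 16, -17, 41, -44, -20, 2, 50] -> [-29, -1, -17, -44, -20] -> [29, 1, 17, 44, 20] -> [20, 44, 17, 1, 29] -> [20, 44] -> [-20, -44] -> 0
  [8, 16, -15] -> [-15] -> [15] -> [15] -> [15] -> [-15] -> 1
  [-7, -24, 34, -22, -12, -4, -50] -> [-7, -24, -22, -12, -4, -50] -> [7, 24, 22, 12, 4, 50] -> [50, 4, 12, 22, 24, 7] -> [50, 4] -> [-50, -4] -> 0
  [-8, 33, 26, -9, 46, 49, 26] -> [-8, -9] -> [8, 9] -> [9, 8] -> [9, 8] -> [-9, -8] -> 1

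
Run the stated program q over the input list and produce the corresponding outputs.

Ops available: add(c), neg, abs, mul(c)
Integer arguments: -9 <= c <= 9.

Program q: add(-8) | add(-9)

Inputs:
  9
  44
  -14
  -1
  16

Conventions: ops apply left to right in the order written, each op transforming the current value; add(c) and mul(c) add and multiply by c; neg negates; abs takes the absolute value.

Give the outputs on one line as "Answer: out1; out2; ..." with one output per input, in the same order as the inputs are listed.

Execution, op by op:
  9 -> 1 -> -8
  44 -> 36 -> 27
  -14 -> -22 -> -31
  -1 -> -9 -> -18
  16 -> 8 -> -1

-8; 27; -31; -18; -1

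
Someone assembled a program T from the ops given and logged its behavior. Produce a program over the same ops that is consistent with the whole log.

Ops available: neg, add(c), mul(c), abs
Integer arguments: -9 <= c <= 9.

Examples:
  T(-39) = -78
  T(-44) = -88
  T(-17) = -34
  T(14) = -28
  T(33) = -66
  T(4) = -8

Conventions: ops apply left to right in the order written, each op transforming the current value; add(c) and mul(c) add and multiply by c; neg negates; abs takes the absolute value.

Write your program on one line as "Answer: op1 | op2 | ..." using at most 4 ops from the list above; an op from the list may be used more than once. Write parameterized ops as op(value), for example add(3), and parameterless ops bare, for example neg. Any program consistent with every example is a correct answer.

mul(-2) | abs | neg

Check, running the answer program on each example:
  -39 -> 78 -> 78 -> -78
  -44 -> 88 -> 88 -> -88
  -17 -> 34 -> 34 -> -34
  14 -> -28 -> 28 -> -28
  33 -> -66 -> 66 -> -66
  4 -> -8 -> 8 -> -8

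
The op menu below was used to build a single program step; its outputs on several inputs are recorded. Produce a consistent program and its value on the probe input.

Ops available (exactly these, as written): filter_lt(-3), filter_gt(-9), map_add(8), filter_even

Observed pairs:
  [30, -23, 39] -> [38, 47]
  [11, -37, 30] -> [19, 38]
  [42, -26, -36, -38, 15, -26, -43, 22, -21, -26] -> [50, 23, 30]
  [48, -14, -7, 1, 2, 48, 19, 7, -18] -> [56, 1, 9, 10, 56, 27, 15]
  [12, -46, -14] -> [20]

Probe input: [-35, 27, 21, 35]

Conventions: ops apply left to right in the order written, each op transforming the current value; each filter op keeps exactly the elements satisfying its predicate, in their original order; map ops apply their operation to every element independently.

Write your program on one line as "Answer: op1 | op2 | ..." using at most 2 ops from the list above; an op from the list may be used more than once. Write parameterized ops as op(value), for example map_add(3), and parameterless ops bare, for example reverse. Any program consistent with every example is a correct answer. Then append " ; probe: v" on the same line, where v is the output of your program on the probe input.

filter_gt(-9) | map_add(8) ; probe: [35, 29, 43]

Check, running the answer program on each example:
  [30, -23, 39] -> [30, 39] -> [38, 47]
  [11, -37, 30] -> [11, 30] -> [19, 38]
  [42, -26, -36, -38, 15, -26, -43, 22, -21, -26] -> [42, 15, 22] -> [50, 23, 30]
  [48, -14, -7, 1, 2, 48, 19, 7, -18] -> [48, -7, 1, 2, 48, 19, 7] -> [56, 1, 9, 10, 56, 27, 15]
  [12, -46, -14] -> [12] -> [20]
  probe: [-35, 27, 21, 35] -> [27, 21, 35] -> [35, 29, 43]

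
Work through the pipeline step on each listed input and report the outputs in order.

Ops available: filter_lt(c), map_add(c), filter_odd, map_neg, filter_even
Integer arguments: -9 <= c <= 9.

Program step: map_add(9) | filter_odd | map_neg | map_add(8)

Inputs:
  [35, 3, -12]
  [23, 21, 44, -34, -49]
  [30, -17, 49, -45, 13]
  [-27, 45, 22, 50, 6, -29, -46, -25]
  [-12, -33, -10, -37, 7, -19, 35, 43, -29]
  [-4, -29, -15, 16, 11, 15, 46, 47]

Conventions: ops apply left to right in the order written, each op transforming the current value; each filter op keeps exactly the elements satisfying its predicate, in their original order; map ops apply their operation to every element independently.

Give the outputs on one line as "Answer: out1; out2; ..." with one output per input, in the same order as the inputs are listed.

Execution, op by op:
  [35, 3, -12] -> [44, 12, -3] -> [-3] -> [3] -> [11]
  [23, 21, 44, -34, -49] -> [32, 30, 53, -25, -40] -> [53, -25] -> [-53, 25] -> [-45, 33]
  [30, -17, 49, -45, 13] -> [39, -8, 58, -36, 22] -> [39] -> [-39] -> [-31]
  [-27, 45, 22, 50, 6, -29, -46, -25] -> [-18, 54, 31, 59, 15, -20, -37, -16] -> [31, 59, 15, -37] -> [-31, -59, -15, 37] -> [-23, -51, -7, 45]
  [-12, -33, -10, -37, 7, -19, 35, 43, -29] -> [-3, -24, -1, -28, 16, -10, 44, 52, -20] -> [-3, -1] -> [3, 1] -> [11, 9]
  [-4, -29, -15, 16, 11, 15, 46, 47] -> [5, -20, -6, 25, 20, 24, 55, 56] -> [5, 25, 55] -> [-5, -25, -55] -> [3, -17, -47]

[11]; [-45, 33]; [-31]; [-23, -51, -7, 45]; [11, 9]; [3, -17, -47]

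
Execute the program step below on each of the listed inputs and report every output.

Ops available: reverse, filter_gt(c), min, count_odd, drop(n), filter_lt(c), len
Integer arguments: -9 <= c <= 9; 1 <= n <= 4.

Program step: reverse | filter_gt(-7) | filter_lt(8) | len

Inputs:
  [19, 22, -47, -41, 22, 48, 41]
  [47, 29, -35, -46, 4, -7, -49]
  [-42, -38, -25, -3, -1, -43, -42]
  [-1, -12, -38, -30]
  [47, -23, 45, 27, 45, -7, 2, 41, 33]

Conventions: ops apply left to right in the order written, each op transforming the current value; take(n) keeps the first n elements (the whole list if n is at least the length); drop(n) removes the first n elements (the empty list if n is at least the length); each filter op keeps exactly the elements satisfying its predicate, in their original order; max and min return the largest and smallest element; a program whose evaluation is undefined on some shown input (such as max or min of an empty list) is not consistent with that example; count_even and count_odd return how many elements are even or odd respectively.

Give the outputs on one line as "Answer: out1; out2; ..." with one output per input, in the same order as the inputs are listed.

0; 1; 2; 1; 1

Execution, op by op:
  [19, 22, -47, -41, 22, 48, 41] -> [41, 48, 22, -41, -47, 22, 19] -> [41, 48, 22, 22, 19] -> [] -> 0
  [47, 29, -35, -46, 4, -7, -49] -> [-49, -7, 4, -46, -35, 29, 47] -> [4, 29, 47] -> [4] -> 1
  [-42, -38, -25, -3, -1, -43, -42] -> [-42, -43, -1, -3, -25, -38, -42] -> [-1, -3] -> [-1, -3] -> 2
  [-1, -12, -38, -30] -> [-30, -38, -12, -1] -> [-1] -> [-1] -> 1
  [47, -23, 45, 27, 45, -7, 2, 41, 33] -> [33, 41, 2, -7, 45, 27, 45, -23, 47] -> [33, 41, 2, 45, 27, 45, 47] -> [2] -> 1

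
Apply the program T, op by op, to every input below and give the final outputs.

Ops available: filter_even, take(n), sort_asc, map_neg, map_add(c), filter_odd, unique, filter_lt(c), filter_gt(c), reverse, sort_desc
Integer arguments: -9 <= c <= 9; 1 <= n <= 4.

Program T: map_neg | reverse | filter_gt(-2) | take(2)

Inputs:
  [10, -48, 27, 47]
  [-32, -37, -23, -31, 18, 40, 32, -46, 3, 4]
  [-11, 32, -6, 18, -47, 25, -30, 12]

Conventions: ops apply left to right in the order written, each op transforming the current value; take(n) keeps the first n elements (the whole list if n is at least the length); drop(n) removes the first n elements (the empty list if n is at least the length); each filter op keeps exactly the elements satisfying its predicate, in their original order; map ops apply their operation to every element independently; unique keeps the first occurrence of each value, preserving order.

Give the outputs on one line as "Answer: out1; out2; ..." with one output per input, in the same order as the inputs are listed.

[48]; [46, 31]; [30, 47]

Execution, op by op:
  [10, -48, 27, 47] -> [-10, 48, -27, -47] -> [-47, -27, 48, -10] -> [48] -> [48]
  [-32, -37, -23, -31, 18, 40, 32, -46, 3, 4] -> [32, 37, 23, 31, -18, -40, -32, 46, -3, -4] -> [-4, -3, 46, -32, -40, -18, 31, 23, 37, 32] -> [46, 31, 23, 37, 32] -> [46, 31]
  [-11, 32, -6, 18, -47, 25, -30, 12] -> [11, -32, 6, -18, 47, -25, 30, -12] -> [-12, 30, -25, 47, -18, 6, -32, 11] -> [30, 47, 6, 11] -> [30, 47]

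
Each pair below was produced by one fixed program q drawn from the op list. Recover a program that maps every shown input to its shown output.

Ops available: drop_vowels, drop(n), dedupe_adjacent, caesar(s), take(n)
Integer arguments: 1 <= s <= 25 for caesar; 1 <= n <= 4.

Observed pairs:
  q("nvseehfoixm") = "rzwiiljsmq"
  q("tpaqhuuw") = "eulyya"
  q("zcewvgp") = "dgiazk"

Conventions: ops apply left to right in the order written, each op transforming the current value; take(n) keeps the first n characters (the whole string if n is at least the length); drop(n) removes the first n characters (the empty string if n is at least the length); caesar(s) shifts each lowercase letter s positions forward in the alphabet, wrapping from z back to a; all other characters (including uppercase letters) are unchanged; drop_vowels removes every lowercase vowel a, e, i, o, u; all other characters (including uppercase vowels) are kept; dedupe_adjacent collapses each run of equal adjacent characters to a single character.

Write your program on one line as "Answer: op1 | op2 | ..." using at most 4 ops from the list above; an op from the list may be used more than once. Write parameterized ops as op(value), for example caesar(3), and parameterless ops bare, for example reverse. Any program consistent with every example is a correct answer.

caesar(11) | drop_vowels | caesar(19)

Check, running the answer program on each example:
  "nvseehfoixm" -> "ygdppsqztix" -> "ygdppsqztx" -> "rzwiiljsmq"
  "tpaqhuuw" -> "ealbsffh" -> "lbsffh" -> "eulyya"
  "zcewvgp" -> "knphgra" -> "knphgr" -> "dgiazk"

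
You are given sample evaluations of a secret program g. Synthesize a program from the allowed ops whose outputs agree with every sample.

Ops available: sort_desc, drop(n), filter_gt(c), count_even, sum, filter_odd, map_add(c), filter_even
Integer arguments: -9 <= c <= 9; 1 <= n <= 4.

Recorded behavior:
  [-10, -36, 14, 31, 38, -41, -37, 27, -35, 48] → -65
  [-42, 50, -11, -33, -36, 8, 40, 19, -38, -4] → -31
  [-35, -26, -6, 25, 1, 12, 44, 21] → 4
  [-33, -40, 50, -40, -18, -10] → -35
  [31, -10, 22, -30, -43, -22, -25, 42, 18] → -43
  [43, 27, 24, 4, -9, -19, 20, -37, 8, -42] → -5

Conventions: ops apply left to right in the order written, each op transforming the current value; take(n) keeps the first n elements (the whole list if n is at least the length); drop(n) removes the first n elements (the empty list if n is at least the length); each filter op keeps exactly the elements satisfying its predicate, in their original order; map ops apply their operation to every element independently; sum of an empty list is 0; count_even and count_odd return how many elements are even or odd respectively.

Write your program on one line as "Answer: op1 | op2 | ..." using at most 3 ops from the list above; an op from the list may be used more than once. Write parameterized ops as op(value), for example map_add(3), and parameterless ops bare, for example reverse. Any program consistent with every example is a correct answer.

map_add(-2) | filter_odd | sum

Check, running the answer program on each example:
  [-10, -36, 14, 31, 38, -41, -37, 27, -35, 48] -> [-12, -38, 12, 29, 36, -43, -39, 25, -37, 46] -> [29, -43, -39, 25, -37] -> -65
  [-42, 50, -11, -33, -36, 8, 40, 19, -38, -4] -> [-44, 48, -13, -35, -38, 6, 38, 17, -40, -6] -> [-13, -35, 17] -> -31
  [-35, -26, -6, 25, 1, 12, 44, 21] -> [-37, -28, -8, 23, -1, 10, 42, 19] -> [-37, 23, -1, 19] -> 4
  [-33, -40, 50, -40, -18, -10] -> [-35, -42, 48, -42, -20, -12] -> [-35] -> -35
  [31, -10, 22, -30, -43, -22, -25, 42, 18] -> [29, -12, 20, -32, -45, -24, -27, 40, 16] -> [29, -45, -27] -> -43
  [43, 27, 24, 4, -9, -19, 20, -37, 8, -42] -> [41, 25, 22, 2, -11, -21, 18, -39, 6, -44] -> [41, 25, -11, -21, -39] -> -5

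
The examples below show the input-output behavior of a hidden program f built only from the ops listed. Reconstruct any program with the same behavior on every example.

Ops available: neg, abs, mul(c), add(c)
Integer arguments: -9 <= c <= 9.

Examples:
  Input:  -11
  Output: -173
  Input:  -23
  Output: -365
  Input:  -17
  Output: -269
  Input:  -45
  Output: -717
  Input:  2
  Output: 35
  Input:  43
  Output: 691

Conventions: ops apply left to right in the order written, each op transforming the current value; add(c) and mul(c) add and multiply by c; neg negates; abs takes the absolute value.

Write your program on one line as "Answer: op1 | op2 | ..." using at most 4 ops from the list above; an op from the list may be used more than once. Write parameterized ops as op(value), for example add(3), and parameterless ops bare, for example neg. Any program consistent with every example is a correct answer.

mul(8) | mul(-2) | neg | add(3)

Check, running the answer program on each example:
  -11 -> -88 -> 176 -> -176 -> -173
  -23 -> -184 -> 368 -> -368 -> -365
  -17 -> -136 -> 272 -> -272 -> -269
  -45 -> -360 -> 720 -> -720 -> -717
  2 -> 16 -> -32 -> 32 -> 35
  43 -> 344 -> -688 -> 688 -> 691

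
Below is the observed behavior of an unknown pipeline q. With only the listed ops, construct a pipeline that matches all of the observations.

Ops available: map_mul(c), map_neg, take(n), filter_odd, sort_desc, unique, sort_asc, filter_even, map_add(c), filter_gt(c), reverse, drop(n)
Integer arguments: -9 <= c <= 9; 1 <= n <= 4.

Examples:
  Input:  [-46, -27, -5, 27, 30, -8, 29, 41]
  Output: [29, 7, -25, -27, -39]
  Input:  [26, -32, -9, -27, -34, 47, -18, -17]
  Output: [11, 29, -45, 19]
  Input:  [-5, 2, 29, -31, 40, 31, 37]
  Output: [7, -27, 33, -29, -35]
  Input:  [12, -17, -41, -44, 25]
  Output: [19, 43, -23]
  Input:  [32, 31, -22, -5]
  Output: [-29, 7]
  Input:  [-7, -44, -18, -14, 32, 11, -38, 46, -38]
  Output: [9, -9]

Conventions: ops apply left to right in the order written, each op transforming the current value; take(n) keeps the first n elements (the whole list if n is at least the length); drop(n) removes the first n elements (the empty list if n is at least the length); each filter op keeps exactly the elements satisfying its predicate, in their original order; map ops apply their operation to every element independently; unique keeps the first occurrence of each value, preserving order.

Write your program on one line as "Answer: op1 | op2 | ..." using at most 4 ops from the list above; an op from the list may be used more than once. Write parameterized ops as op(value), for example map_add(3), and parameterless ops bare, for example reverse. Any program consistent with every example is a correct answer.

map_neg | map_add(2) | unique | filter_odd

Check, running the answer program on each example:
  [-46, -27, -5, 27, 30, -8, 29, 41] -> [46, 27, 5, -27, -30, 8, -29, -41] -> [48, 29, 7, -25, -28, 10, -27, -39] -> [48, 29, 7, -25, -28, 10, -27, -39] -> [29, 7, -25, -27, -39]
  [26, -32, -9, -27, -34, 47, -18, -17] -> [-26, 32, 9, 27, 34, -47, 18, 17] -> [-24, 34, 11, 29, 36, -45, 20, 19] -> [-24, 34, 11, 29, 36, -45, 20, 19] -> [11, 29, -45, 19]
  [-5, 2, 29, -31, 40, 31, 37] -> [5, -2, -29, 31, -40, -31, -37] -> [7, 0, -27, 33, -38, -29, -35] -> [7, 0, -27, 33, -38, -29, -35] -> [7, -27, 33, -29, -35]
  [12, -17, -41, -44, 25] -> [-12, 17, 41, 44, -25] -> [-10, 19, 43, 46, -23] -> [-10, 19, 43, 46, -23] -> [19, 43, -23]
  [32, 31, -22, -5] -> [-32, -31, 22, 5] -> [-30, -29, 24, 7] -> [-30, -29, 24, 7] -> [-29, 7]
  [-7, -44, -18, -14, 32, 11, -38, 46, -38] -> [7, 44, 18, 14, -32, -11, 38, -46, 38] -> [9, 46, 20, 16, -30, -9, 40, -44, 40] -> [9, 46, 20, 16, -30, -9, 40, -44] -> [9, -9]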